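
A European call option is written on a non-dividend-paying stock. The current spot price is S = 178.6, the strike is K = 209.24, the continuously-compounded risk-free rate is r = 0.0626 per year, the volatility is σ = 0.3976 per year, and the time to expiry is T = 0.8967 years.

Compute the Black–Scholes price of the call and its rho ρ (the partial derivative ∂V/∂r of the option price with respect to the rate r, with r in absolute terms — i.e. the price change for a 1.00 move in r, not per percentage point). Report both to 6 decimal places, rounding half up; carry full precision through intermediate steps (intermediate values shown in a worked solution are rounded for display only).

σ√T = 0.3976·√0.8967 = 0.376504
d₁ = (ln(S/K) + (r+σ²/2)T) / (σ√T) = (ln(178.6/209.24) + (0.0626+0.3976²/2)·0.8967) / 0.376504 = (-0.158333 + 0.127011) / 0.376504 = -0.083192
d₂ = d₁ − σ√T = -0.083192 − 0.376504 = -0.459696
e^{−rT} = e^{−0.0626·0.8967} = 0.945413
N(d₁) = 0.466850,  N(d₂) = 0.322867
Call price V = S·N(d₁) − K·e^{−rT}·N(d₂) = 83.379322 − 63.869007 = 19.510315
ρ = K·T·e^{−rT}·N(d₂) = 57.271339

price = 19.510315
ρ = 57.271339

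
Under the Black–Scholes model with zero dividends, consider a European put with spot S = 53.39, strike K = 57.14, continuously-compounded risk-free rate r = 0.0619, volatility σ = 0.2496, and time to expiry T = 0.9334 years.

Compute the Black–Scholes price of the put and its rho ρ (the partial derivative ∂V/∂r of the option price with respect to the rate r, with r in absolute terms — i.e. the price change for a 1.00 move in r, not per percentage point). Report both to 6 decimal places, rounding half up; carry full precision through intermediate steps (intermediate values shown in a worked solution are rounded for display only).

σ√T = 0.2496·√0.9334 = 0.241145
d₁ = (ln(S/K) + (r+σ²/2)T) / (σ√T) = (ln(53.39/57.14) + (0.0619+0.2496²/2)·0.9334) / 0.241145 = (-0.067881 + 0.086853) / 0.241145 = 0.078675
d₂ = d₁ − σ√T = 0.078675 − 0.241145 = -0.162470
e^{−rT} = e^{−0.0619·0.9334} = 0.943860
N(−d₁) = 0.468646,  N(−d₂) = 0.564532
Put price V = K·e^{−rT}·N(−d₂) − S·N(−d₁) = 30.446446 − 25.020994 = 5.425452
ρ = −K·T·e^{−rT}·N(−d₂) = -28.418713

price = 5.425452
ρ = -28.418713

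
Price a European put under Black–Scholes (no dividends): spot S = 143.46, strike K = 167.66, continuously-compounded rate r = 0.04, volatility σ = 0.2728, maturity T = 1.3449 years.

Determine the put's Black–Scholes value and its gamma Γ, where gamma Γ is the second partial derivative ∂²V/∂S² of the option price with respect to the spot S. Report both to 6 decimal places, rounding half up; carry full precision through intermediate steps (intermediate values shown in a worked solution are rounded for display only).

price = 27.680997
Γ = 0.008672

σ√T = 0.2728·√1.3449 = 0.316366
d₁ = (ln(S/K) + (r+σ²/2)T) / (σ√T) = (ln(143.46/167.66) + (0.04+0.2728²/2)·1.3449) / 0.316366 = (-0.155882 + 0.103840) / 0.316366 = -0.164500
d₂ = d₁ − σ√T = -0.164500 − 0.316366 = -0.480866
e^{−rT} = e^{−0.04·1.3449} = 0.947625
N(−d₁) = 0.565331,  N(−d₂) = 0.684694
Put price V = K·e^{−rT}·N(−d₂) − S·N(−d₁) = 108.783432 − 81.102434 = 27.680997
φ(d₁) = (1/√(2π))·e^{−d₁²/2} = 0.393581
Γ = φ(d₁) / (S·σ·√T) = 0.008672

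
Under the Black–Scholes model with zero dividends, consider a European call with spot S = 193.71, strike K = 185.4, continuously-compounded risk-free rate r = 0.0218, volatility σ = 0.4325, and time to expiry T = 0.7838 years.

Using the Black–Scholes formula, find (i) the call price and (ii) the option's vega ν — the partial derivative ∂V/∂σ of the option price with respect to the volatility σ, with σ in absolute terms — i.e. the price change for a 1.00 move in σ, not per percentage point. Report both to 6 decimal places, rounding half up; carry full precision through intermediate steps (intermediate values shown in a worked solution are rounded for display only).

σ√T = 0.4325·√0.7838 = 0.382903
d₁ = (ln(S/K) + (r+σ²/2)T) / (σ√T) = (ln(193.71/185.4) + (0.0218+0.4325²/2)·0.7838) / 0.382903 = (0.043847 + 0.090394) / 0.382903 = 0.350587
d₂ = d₁ − σ√T = 0.350587 − 0.382903 = -0.032316
e^{−rT} = e^{−0.0218·0.7838} = 0.983058
N(d₁) = 0.637051,  N(d₂) = 0.487110
Call price V = S·N(d₁) − K·e^{−rT}·N(d₂) = 123.403114 − 88.780178 = 34.622936
φ(d₁) = (1/√(2π))·e^{−d₁²/2} = 0.375163
ν = S·φ(d₁)·√T = 64.339092

price = 34.622936
ν = 64.339092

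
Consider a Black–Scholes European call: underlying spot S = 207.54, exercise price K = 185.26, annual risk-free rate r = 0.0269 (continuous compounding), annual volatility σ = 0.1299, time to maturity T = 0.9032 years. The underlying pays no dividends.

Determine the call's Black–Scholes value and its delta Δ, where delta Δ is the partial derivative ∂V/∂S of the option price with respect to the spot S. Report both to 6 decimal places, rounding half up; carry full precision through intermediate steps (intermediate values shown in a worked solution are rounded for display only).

price = 28.312423
Δ = 0.880687

σ√T = 0.1299·√0.9032 = 0.123453
d₁ = (ln(S/K) + (r+σ²/2)T) / (σ√T) = (ln(207.54/185.26) + (0.0269+0.1299²/2)·0.9032) / 0.123453 = (0.113564 + 0.031916) / 0.123453 = 1.178427
d₂ = d₁ − σ√T = 1.178427 − 0.123453 = 1.054975
e^{−rT} = e^{−0.0269·0.9032} = 0.975997
N(d₁) = 0.880687,  N(d₂) = 0.854282
Call price V = S·N(d₁) − K·e^{−rT}·N(d₂) = 182.777757 − 154.465334 = 28.312423
Δ = N(d₁) = 0.880687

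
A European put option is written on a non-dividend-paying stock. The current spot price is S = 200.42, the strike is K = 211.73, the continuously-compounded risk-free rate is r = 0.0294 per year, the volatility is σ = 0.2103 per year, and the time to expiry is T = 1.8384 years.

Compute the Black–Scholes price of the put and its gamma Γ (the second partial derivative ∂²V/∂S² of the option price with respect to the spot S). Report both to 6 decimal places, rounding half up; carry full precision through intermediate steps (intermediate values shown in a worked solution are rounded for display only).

price = 22.816440
Γ = 0.006913

σ√T = 0.2103·√1.8384 = 0.285141
d₁ = (ln(S/K) + (r+σ²/2)T) / (σ√T) = (ln(200.42/211.73) + (0.0294+0.2103²/2)·1.8384) / 0.285141 = (-0.054897 + 0.094702) / 0.285141 = 0.139597
d₂ = d₁ − σ√T = 0.139597 − 0.285141 = -0.145543
e^{−rT} = e^{−0.0294·1.8384} = 0.947386
N(−d₁) = 0.444489,  N(−d₂) = 0.557859
Put price V = K·e^{−rT}·N(−d₂) − S·N(−d₁) = 111.900946 − 89.084505 = 22.816440
φ(d₁) = (1/√(2π))·e^{−d₁²/2} = 0.395074
Γ = φ(d₁) / (S·σ·√T) = 0.006913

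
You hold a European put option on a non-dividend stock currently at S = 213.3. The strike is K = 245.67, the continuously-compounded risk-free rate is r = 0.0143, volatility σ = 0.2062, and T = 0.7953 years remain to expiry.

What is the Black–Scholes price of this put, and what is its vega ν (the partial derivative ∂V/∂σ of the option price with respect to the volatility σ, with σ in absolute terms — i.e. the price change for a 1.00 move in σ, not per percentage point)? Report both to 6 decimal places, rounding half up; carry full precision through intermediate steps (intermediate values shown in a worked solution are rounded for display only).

price = 35.492525
ν = 62.828253

σ√T = 0.2062·√0.7953 = 0.183888
d₁ = (ln(S/K) + (r+σ²/2)T) / (σ√T) = (ln(213.3/245.67) + (0.0143+0.2062²/2)·0.7953) / 0.183888 = (-0.141290 + 0.028280) / 0.183888 = -0.614554
d₂ = d₁ − σ√T = -0.614554 − 0.183888 = -0.798442
e^{−rT} = e^{−0.0143·0.7953} = 0.988692
N(−d₁) = 0.730575,  N(−d₂) = 0.787693
Put price V = K·e^{−rT}·N(−d₂) − S·N(−d₁) = 191.324245 − 155.831720 = 35.492525
φ(d₁) = (1/√(2π))·e^{−d₁²/2} = 0.330292
ν = S·φ(d₁)·√T = 62.828253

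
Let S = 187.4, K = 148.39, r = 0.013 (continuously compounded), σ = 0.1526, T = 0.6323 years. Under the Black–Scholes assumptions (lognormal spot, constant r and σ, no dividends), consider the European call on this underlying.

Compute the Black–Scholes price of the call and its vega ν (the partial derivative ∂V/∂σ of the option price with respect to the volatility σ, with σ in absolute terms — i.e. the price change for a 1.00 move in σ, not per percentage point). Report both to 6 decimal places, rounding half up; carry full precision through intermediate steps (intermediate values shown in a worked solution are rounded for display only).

σ√T = 0.1526·√0.6323 = 0.121343
d₁ = (ln(S/K) + (r+σ²/2)T) / (σ√T) = (ln(187.4/148.39) + (0.013+0.1526²/2)·0.6323) / 0.121343 = (0.233401 + 0.015582) / 0.121343 = 2.051891
d₂ = d₁ − σ√T = 2.051891 − 0.121343 = 1.930548
e^{−rT} = e^{−0.013·0.6323} = 0.991814
N(d₁) = 0.979910,  N(d₂) = 0.973231
Call price V = S·N(d₁) − K·e^{−rT}·N(d₂) = 183.635112 − 143.235441 = 40.399671
φ(d₁) = (1/√(2π))·e^{−d₁²/2} = 0.048603
ν = S·φ(d₁)·√T = 7.242616

price = 40.399671
ν = 7.242616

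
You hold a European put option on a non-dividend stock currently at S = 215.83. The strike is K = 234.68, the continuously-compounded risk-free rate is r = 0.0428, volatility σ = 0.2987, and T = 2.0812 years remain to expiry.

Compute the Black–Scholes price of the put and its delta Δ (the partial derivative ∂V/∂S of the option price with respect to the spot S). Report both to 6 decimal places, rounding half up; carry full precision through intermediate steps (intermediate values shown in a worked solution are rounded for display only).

σ√T = 0.2987·√2.0812 = 0.430916
d₁ = (ln(S/K) + (r+σ²/2)T) / (σ√T) = (ln(215.83/234.68) + (0.0428+0.2987²/2)·2.0812) / 0.430916 = (-0.083732 + 0.181919) / 0.430916 = 0.227858
d₂ = d₁ − σ√T = 0.227858 − 0.430916 = -0.203057
e^{−rT} = e^{−0.0428·2.0812} = 0.914777
N(−d₁) = 0.409878,  N(−d₂) = 0.580455
Put price V = K·e^{−rT}·N(−d₂) − S·N(−d₁) = 124.611928 − 88.464022 = 36.147906
Δ = −N(−d₁) = -0.409878

price = 36.147906
Δ = -0.409878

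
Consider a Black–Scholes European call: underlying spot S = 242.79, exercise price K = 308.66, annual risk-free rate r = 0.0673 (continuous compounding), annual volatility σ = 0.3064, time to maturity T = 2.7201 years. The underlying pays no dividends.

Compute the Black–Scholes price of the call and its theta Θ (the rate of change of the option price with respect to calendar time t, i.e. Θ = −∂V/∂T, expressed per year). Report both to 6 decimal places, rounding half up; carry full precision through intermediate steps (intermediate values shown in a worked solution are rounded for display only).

σ√T = 0.3064·√2.7201 = 0.505337
d₁ = (ln(S/K) + (r+σ²/2)T) / (σ√T) = (ln(242.79/308.66) + (0.0673+0.3064²/2)·2.7201) / 0.505337 = (-0.240043 + 0.310746) / 0.505337 = 0.139911
d₂ = d₁ − σ√T = 0.139911 − 0.505337 = -0.365426
e^{−rT} = e^{−0.0673·2.7201} = 0.832716
N(d₁) = 0.555635,  N(d₂) = 0.357397
Call price V = S·N(d₁) − K·e^{−rT}·N(d₂) = 134.902552 − 91.860240 = 43.042312
φ(d₁) = (1/√(2π))·e^{−d₁²/2} = 0.395057
Θ = −S·φ(d₁)·σ/(2√T) − r·K·e^{−rT}·N(d₂) = −8.909566 − 6.182194 = -15.091760

price = 43.042312
Θ = -15.091760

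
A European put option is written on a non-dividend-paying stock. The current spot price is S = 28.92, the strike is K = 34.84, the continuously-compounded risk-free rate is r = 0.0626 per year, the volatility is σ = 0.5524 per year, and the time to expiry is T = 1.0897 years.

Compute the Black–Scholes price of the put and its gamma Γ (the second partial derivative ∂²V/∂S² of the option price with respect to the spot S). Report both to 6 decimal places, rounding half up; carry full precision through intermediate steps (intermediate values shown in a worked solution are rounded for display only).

σ√T = 0.5524·√1.0897 = 0.576643
d₁ = (ln(S/K) + (r+σ²/2)T) / (σ√T) = (ln(28.92/34.84) + (0.0626+0.5524²/2)·1.0897) / 0.576643 = (-0.186233 + 0.234474) / 0.576643 = 0.083659
d₂ = d₁ − σ√T = 0.083659 − 0.576643 = -0.492985
e^{−rT} = e^{−0.0626·1.0897} = 0.934059
N(−d₁) = 0.466664,  N(−d₂) = 0.688988
Put price V = K·e^{−rT}·N(−d₂) − S·N(−d₁) = 22.421491 − 13.495922 = 8.925569
φ(d₁) = (1/√(2π))·e^{−d₁²/2} = 0.397549
Γ = φ(d₁) / (S·σ·√T) = 0.023839

price = 8.925569
Γ = 0.023839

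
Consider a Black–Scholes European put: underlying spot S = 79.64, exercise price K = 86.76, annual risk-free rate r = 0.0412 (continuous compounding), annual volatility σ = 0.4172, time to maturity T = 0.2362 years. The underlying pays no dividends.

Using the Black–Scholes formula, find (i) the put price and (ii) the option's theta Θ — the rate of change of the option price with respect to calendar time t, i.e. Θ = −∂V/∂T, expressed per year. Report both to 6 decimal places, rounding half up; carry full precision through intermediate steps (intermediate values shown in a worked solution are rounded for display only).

price = 10.285562
Θ = -10.721051

σ√T = 0.4172·√0.2362 = 0.202761
d₁ = (ln(S/K) + (r+σ²/2)T) / (σ√T) = (ln(79.64/86.76) + (0.0412+0.4172²/2)·0.2362) / 0.202761 = (-0.085629 + 0.030287) / 0.202761 = -0.272941
d₂ = d₁ − σ√T = -0.272941 − 0.202761 = -0.475702
e^{−rT} = e^{−0.0412·0.2362} = 0.990316
N(−d₁) = 0.607551,  N(−d₂) = 0.682857
Put price V = K·e^{−rT}·N(−d₂) − S·N(−d₁) = 58.670902 − 48.385340 = 10.285562
φ(d₁) = (1/√(2π))·e^{−d₁²/2} = 0.384356
Θ = −S·φ(d₁)·σ/(2√T) + r·K·e^{−rT}·N(−d₂) = −13.138292 + 2.417241 = -10.721051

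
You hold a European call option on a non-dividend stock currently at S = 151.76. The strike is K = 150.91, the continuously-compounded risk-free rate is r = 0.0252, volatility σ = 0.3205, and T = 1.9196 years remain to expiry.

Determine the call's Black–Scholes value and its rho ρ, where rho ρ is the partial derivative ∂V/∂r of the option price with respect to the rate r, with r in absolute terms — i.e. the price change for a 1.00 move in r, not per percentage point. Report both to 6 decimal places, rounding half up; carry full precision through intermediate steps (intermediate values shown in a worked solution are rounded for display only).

price = 30.141097
ρ = 126.962635

σ√T = 0.3205·√1.9196 = 0.444052
d₁ = (ln(S/K) + (r+σ²/2)T) / (σ√T) = (ln(151.76/150.91) + (0.0252+0.3205²/2)·1.9196) / 0.444052 = (0.005617 + 0.146965) / 0.444052 = 0.343612
d₂ = d₁ − σ√T = 0.343612 − 0.444052 = -0.100439
e^{−rT} = e^{−0.0252·1.9196} = 0.952777
N(d₁) = 0.634431,  N(d₂) = 0.459998
Call price V = S·N(d₁) − K·e^{−rT}·N(d₂) = 96.281249 − 66.140152 = 30.141097
ρ = K·T·e^{−rT}·N(d₂) = 126.962635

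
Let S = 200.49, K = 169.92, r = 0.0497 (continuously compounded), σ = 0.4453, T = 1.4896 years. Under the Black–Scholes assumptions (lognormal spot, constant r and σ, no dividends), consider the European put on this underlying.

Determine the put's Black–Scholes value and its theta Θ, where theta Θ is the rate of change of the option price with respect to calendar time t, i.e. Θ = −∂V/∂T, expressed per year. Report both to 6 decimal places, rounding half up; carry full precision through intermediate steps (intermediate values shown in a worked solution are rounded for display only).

σ√T = 0.4453·√1.4896 = 0.543485
d₁ = (ln(S/K) + (r+σ²/2)T) / (σ√T) = (ln(200.49/169.92) + (0.0497+0.4453²/2)·1.4896) / 0.543485 = (0.165437 + 0.221721) / 0.543485 = 0.712361
d₂ = d₁ − σ√T = 0.712361 − 0.543485 = 0.168876
e^{−rT} = e^{−0.0497·1.4896} = 0.928641
N(−d₁) = 0.238121,  N(−d₂) = 0.432947
Put price V = K·e^{−rT}·N(−d₂) − S·N(−d₁) = 68.316715 − 47.740781 = 20.575934
φ(d₁) = (1/√(2π))·e^{−d₁²/2} = 0.309540
Θ = −S·φ(d₁)·σ/(2√T) + r·K·e^{−rT}·N(−d₂) = −11.321328 + 3.395341 = -7.925987

price = 20.575934
Θ = -7.925987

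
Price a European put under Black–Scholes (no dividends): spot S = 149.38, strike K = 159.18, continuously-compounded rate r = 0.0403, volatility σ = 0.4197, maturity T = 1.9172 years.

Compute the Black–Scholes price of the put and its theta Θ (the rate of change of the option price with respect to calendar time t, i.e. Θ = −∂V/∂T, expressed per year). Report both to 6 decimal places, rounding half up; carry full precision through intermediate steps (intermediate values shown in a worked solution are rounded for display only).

price = 32.909291
Θ = -5.002995

σ√T = 0.4197·√1.9172 = 0.581129
d₁ = (ln(S/K) + (r+σ²/2)T) / (σ√T) = (ln(149.38/159.18) + (0.0403+0.4197²/2)·1.9172) / 0.581129 = (-0.063542 + 0.246119) / 0.581129 = 0.314175
d₂ = d₁ − σ√T = 0.314175 − 0.581129 = -0.266954
e^{−rT} = e^{−0.0403·1.9172} = 0.925646
N(−d₁) = 0.376694,  N(−d₂) = 0.605248
Put price V = K·e^{−rT}·N(−d₂) − S·N(−d₁) = 89.179829 − 56.270538 = 32.909291
φ(d₁) = (1/√(2π))·e^{−d₁²/2} = 0.379731
Θ = −S·φ(d₁)·σ/(2√T) + r·K·e^{−rT}·N(−d₂) = −8.596942 + 3.593947 = -5.002995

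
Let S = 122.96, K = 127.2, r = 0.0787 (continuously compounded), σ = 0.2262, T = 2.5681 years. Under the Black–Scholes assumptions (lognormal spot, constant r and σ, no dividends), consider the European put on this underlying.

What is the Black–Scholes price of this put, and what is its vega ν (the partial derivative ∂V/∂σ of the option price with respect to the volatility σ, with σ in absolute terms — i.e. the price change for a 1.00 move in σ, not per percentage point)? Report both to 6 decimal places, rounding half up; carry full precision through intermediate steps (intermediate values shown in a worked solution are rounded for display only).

price = 8.499273
ν = 63.835655

σ√T = 0.2262·√2.5681 = 0.362492
d₁ = (ln(S/K) + (r+σ²/2)T) / (σ√T) = (ln(122.96/127.2) + (0.0787+0.2262²/2)·2.5681) / 0.362492 = (-0.033902 + 0.267810) / 0.362492 = 0.645278
d₂ = d₁ − σ√T = 0.645278 − 0.362492 = 0.282786
e^{−rT} = e^{−0.0787·2.5681} = 0.817005
N(−d₁) = 0.259374,  N(−d₂) = 0.388670
Put price V = K·e^{−rT}·N(−d₂) − S·N(−d₁) = 40.391841 − 31.892569 = 8.499273
φ(d₁) = (1/√(2π))·e^{−d₁²/2} = 0.323962
ν = S·φ(d₁)·√T = 63.835655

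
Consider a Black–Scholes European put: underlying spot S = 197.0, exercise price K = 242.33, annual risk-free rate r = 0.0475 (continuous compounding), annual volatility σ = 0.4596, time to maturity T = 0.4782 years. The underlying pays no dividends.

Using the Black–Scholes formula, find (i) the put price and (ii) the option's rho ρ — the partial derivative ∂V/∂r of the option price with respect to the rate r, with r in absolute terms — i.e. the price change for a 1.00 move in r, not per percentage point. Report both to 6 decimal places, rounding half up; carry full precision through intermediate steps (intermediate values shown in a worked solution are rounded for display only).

price = 51.766616
ρ = -87.232441

σ√T = 0.4596·√0.4782 = 0.317823
d₁ = (ln(S/K) + (r+σ²/2)T) / (σ√T) = (ln(197.0/242.33) + (0.0475+0.4596²/2)·0.4782) / 0.317823 = (-0.207097 + 0.073220) / 0.317823 = -0.421231
d₂ = d₁ − σ√T = -0.421231 − 0.317823 = -0.739053
e^{−rT} = e^{−0.0475·0.4782} = 0.977542
N(−d₁) = 0.663207,  N(−d₂) = 0.770063
Put price V = K·e^{−rT}·N(−d₂) − S·N(−d₁) = 182.418322 − 130.651706 = 51.766616
ρ = −K·T·e^{−rT}·N(−d₂) = -87.232441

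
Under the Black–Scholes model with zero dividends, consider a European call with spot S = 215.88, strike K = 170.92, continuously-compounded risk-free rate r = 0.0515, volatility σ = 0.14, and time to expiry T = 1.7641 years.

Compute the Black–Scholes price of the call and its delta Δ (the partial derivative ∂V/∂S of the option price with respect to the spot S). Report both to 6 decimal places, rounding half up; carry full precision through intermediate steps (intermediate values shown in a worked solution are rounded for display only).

price = 60.361617
Δ = 0.966927

σ√T = 0.14·√1.7641 = 0.185947
d₁ = (ln(S/K) + (r+σ²/2)T) / (σ√T) = (ln(215.88/170.92) + (0.0515+0.14²/2)·1.7641) / 0.185947 = (0.233527 + 0.108139) / 0.185947 = 1.837438
d₂ = d₁ − σ√T = 1.837438 − 0.185947 = 1.651491
e^{−rT} = e^{−0.0515·1.7641} = 0.913154
N(d₁) = 0.966927,  N(d₂) = 0.950681
Call price V = S·N(d₁) − K·e^{−rT}·N(d₂) = 208.740278 − 148.378661 = 60.361617
Δ = N(d₁) = 0.966927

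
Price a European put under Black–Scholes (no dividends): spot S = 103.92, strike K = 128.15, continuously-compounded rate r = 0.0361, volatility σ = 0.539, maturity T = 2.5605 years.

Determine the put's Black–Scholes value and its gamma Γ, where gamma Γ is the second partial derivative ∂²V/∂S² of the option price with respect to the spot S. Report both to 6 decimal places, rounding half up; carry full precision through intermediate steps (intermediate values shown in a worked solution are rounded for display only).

price = 43.609955
Γ = 0.004261

σ√T = 0.539·√2.5605 = 0.862484
d₁ = (ln(S/K) + (r+σ²/2)T) / (σ√T) = (ln(103.92/128.15) + (0.0361+0.539²/2)·2.5605) / 0.862484 = (-0.209580 + 0.464374) / 0.862484 = 0.295418
d₂ = d₁ − σ√T = 0.295418 − 0.862484 = -0.567066
e^{−rT} = e^{−0.0361·2.5605} = 0.911709
N(−d₁) = 0.383837,  N(−d₂) = 0.714665
Put price V = K·e^{−rT}·N(−d₂) − S·N(−d₁) = 83.498321 − 39.888366 = 43.609955
φ(d₁) = (1/√(2π))·e^{−d₁²/2} = 0.381908
Γ = φ(d₁) / (S·σ·√T) = 0.004261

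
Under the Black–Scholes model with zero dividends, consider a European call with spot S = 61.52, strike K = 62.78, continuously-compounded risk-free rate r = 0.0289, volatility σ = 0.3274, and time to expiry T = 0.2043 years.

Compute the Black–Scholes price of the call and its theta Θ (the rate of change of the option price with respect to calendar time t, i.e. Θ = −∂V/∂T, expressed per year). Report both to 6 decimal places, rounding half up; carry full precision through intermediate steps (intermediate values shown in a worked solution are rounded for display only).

price = 3.226869
Θ = -9.665695

σ√T = 0.3274·√0.2043 = 0.147983
d₁ = (ln(S/K) + (r+σ²/2)T) / (σ√T) = (ln(61.52/62.78) + (0.0289+0.3274²/2)·0.2043) / 0.147983 = (-0.020274 + 0.016854) / 0.147983 = -0.023114
d₂ = d₁ − σ√T = -0.023114 − 0.147983 = -0.171097
e^{−rT} = e^{−0.0289·0.2043} = 0.994113
N(d₁) = 0.490780,  N(d₂) = 0.432074
Call price V = S·N(d₁) − K·e^{−rT}·N(d₂) = 30.192776 − 26.965907 = 3.226869
φ(d₁) = (1/√(2π))·e^{−d₁²/2} = 0.398836
Θ = −S·φ(d₁)·σ/(2√T) − r·K·e^{−rT}·N(d₂) = −8.886380 − 0.779315 = -9.665695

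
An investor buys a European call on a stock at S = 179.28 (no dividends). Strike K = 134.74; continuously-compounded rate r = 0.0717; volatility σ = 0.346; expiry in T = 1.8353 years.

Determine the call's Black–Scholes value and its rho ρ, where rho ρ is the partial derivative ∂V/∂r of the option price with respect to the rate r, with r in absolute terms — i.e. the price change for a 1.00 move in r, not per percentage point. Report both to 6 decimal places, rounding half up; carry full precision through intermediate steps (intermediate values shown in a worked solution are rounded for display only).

price = 68.014329
ρ = 161.293179

σ√T = 0.346·√1.8353 = 0.468737
d₁ = (ln(S/K) + (r+σ²/2)T) / (σ√T) = (ln(179.28/134.74) + (0.0717+0.346²/2)·1.8353) / 0.468737 = (0.285602 + 0.241448) / 0.468737 = 1.124404
d₂ = d₁ − σ√T = 1.124404 − 0.468737 = 0.655667
e^{−rT} = e^{−0.0717·1.8353} = 0.876699
N(d₁) = 0.869579,  N(d₂) = 0.743981
Call price V = S·N(d₁) − K·e^{−rT}·N(d₂) = 155.898152 − 87.883822 = 68.014329
ρ = K·T·e^{−rT}·N(d₂) = 161.293179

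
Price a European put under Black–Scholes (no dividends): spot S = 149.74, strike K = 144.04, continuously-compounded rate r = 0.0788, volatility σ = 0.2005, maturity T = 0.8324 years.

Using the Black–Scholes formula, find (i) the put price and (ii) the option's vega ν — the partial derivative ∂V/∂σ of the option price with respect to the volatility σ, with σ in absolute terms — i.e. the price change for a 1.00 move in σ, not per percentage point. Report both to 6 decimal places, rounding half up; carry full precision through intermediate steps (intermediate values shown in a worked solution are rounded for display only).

price = 4.587477
ν = 43.771828

σ√T = 0.2005·√0.8324 = 0.182928
d₁ = (ln(S/K) + (r+σ²/2)T) / (σ√T) = (ln(149.74/144.04) + (0.0788+0.2005²/2)·0.8324) / 0.182928 = (0.038809 + 0.082324) / 0.182928 = 0.662194
d₂ = d₁ − σ√T = 0.662194 − 0.182928 = 0.479266
e^{−rT} = e^{−0.0788·0.8324} = 0.936512
N(−d₁) = 0.253923,  N(−d₂) = 0.315875
Put price V = K·e^{−rT}·N(−d₂) − S·N(−d₁) = 42.609976 − 38.022499 = 4.587477
φ(d₁) = (1/√(2π))·e^{−d₁²/2} = 0.320399
ν = S·φ(d₁)·√T = 43.771828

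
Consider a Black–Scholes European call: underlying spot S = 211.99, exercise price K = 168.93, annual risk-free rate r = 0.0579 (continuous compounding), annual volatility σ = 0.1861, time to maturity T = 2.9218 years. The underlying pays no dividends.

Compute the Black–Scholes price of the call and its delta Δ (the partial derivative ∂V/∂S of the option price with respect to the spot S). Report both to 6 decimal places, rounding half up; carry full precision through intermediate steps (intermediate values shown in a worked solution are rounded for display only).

price = 72.151592
Δ = 0.919935

σ√T = 0.1861·√2.9218 = 0.318106
d₁ = (ln(S/K) + (r+σ²/2)T) / (σ√T) = (ln(211.99/168.93) + (0.0579+0.1861²/2)·2.9218) / 0.318106 = (0.227055 + 0.219768) / 0.318106 = 1.404635
d₂ = d₁ − σ√T = 1.404635 − 0.318106 = 1.086529
e^{−rT} = e^{−0.0579·2.9218} = 0.844363
N(d₁) = 0.919935,  N(d₂) = 0.861378
Call price V = S·N(d₁) − K·e^{−rT}·N(d₂) = 195.017036 − 122.865444 = 72.151592
Δ = N(d₁) = 0.919935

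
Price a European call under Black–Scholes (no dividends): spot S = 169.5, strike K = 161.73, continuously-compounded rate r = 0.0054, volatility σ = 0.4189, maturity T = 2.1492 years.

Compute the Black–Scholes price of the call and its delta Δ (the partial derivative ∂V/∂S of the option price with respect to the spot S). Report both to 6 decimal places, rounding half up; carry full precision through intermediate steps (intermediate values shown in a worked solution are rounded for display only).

σ√T = 0.4189·√2.1492 = 0.614114
d₁ = (ln(S/K) + (r+σ²/2)T) / (σ√T) = (ln(169.5/161.73) + (0.0054+0.4189²/2)·2.1492) / 0.614114 = (0.046925 + 0.200173) / 0.614114 = 0.402365
d₂ = d₁ − σ√T = 0.402365 − 0.614114 = -0.211748
e^{−rT} = e^{−0.0054·2.1492} = 0.988461
N(d₁) = 0.656292,  N(d₂) = 0.416152
Call price V = S·N(d₁) − K·e^{−rT}·N(d₂) = 111.241572 − 66.527624 = 44.713948
Δ = N(d₁) = 0.656292

price = 44.713948
Δ = 0.656292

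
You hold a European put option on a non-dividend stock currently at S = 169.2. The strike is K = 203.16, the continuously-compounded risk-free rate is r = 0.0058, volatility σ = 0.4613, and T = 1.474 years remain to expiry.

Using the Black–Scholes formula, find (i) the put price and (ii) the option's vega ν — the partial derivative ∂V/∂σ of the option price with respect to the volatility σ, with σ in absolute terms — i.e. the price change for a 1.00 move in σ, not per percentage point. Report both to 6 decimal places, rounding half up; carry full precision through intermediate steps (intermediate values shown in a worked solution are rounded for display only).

price = 58.893520
ν = 81.911785

σ√T = 0.4613·√1.474 = 0.560057
d₁ = (ln(S/K) + (r+σ²/2)T) / (σ√T) = (ln(169.2/203.16) + (0.0058+0.4613²/2)·1.474) / 0.560057 = (-0.182912 + 0.165381) / 0.560057 = -0.031303
d₂ = d₁ − σ√T = -0.031303 − 0.560057 = -0.591360
e^{−rT} = e^{−0.0058·1.474} = 0.991487
N(−d₁) = 0.512486,  N(−d₂) = 0.722860
Put price V = K·e^{−rT}·N(−d₂) − S·N(−d₁) = 145.606140 − 86.712620 = 58.893520
φ(d₁) = (1/√(2π))·e^{−d₁²/2} = 0.398747
ν = S·φ(d₁)·√T = 81.911785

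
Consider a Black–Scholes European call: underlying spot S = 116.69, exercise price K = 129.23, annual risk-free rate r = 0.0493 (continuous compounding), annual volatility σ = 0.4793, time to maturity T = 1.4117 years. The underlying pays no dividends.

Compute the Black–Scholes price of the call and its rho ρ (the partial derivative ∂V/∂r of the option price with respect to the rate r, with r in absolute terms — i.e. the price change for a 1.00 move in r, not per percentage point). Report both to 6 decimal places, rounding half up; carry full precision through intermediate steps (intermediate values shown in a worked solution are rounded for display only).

σ√T = 0.4793·√1.4117 = 0.569480
d₁ = (ln(S/K) + (r+σ²/2)T) / (σ√T) = (ln(116.69/129.23) + (0.0493+0.4793²/2)·1.4117) / 0.569480 = (-0.102073 + 0.231751) / 0.569480 = 0.227712
d₂ = d₁ − σ√T = 0.227712 − 0.569480 = -0.341768
e^{−rT} = e^{−0.0493·1.4117} = 0.932770
N(d₁) = 0.590065,  N(d₂) = 0.366263
Call price V = S·N(d₁) − K·e^{−rT}·N(d₂) = 68.854698 − 44.149999 = 24.704699
ρ = K·T·e^{−rT}·N(d₂) = 62.326554

price = 24.704699
ρ = 62.326554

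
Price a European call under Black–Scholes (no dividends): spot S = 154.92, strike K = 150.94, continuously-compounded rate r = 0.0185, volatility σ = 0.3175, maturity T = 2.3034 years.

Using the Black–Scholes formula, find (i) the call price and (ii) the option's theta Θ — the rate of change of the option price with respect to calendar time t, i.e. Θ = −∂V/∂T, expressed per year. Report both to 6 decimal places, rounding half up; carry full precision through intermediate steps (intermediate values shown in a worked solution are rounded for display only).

price = 33.939071
Θ = -7.239603

σ√T = 0.3175·√2.3034 = 0.481868
d₁ = (ln(S/K) + (r+σ²/2)T) / (σ√T) = (ln(154.92/150.94) + (0.0185+0.3175²/2)·2.3034) / 0.481868 = (0.026026 + 0.158711) / 0.481868 = 0.383378
d₂ = d₁ − σ√T = 0.383378 − 0.481868 = -0.098490
e^{−rT} = e^{−0.0185·2.3034} = 0.958282
N(d₁) = 0.649280,  N(d₂) = 0.460772
Call price V = S·N(d₁) − K·e^{−rT}·N(d₂) = 100.586517 − 66.647446 = 33.939071
φ(d₁) = (1/√(2π))·e^{−d₁²/2} = 0.370676
Θ = −S·φ(d₁)·σ/(2√T) − r·K·e^{−rT}·N(d₂) = −6.006625 − 1.232978 = -7.239603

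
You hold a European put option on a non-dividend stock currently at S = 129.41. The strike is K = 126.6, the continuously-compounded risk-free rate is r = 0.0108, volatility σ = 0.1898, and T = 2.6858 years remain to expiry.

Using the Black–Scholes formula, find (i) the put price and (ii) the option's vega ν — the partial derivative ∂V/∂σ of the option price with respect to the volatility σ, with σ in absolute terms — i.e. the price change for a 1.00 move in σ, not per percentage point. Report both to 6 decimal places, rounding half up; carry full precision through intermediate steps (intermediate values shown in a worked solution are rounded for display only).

price = 12.589261
ν = 80.402251

σ√T = 0.1898·√2.6858 = 0.311052
d₁ = (ln(S/K) + (r+σ²/2)T) / (σ√T) = (ln(129.41/126.6) + (0.0108+0.1898²/2)·2.6858) / 0.311052 = (0.021953 + 0.077383) / 0.311052 = 0.319356
d₂ = d₁ − σ√T = 0.319356 − 0.311052 = 0.008304
e^{−rT} = e^{−0.0108·2.6858} = 0.971410
N(−d₁) = 0.374728,  N(−d₂) = 0.496687
Put price V = K·e^{−rT}·N(−d₂) − S·N(−d₁) = 61.082826 − 48.493565 = 12.589261
φ(d₁) = (1/√(2π))·e^{−d₁²/2} = 0.379109
ν = S·φ(d₁)·√T = 80.402251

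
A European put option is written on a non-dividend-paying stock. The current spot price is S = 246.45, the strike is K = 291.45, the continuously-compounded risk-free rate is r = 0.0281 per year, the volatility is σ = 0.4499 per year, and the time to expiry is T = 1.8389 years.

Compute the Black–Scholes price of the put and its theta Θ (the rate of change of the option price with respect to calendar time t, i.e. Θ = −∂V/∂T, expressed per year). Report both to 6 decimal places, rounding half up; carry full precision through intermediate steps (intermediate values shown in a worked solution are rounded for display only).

price = 78.955681
Θ = -10.837814

σ√T = 0.4499·√1.8389 = 0.610092
d₁ = (ln(S/K) + (r+σ²/2)T) / (σ√T) = (ln(246.45/291.45) + (0.0281+0.4499²/2)·1.8389) / 0.610092 = (-0.167709 + 0.237779) / 0.610092 = 0.114851
d₂ = d₁ − σ√T = 0.114851 − 0.610092 = -0.495241
e^{−rT} = e^{−0.0281·1.8389} = 0.949639
N(−d₁) = 0.454282,  N(−d₂) = 0.689785
Put price V = K·e^{−rT}·N(−d₂) − S·N(−d₁) = 190.913382 − 111.957702 = 78.955681
φ(d₁) = (1/√(2π))·e^{−d₁²/2} = 0.396320
Θ = −S·φ(d₁)·σ/(2√T) + r·K·e^{−rT}·N(−d₂) = −16.202480 + 5.364666 = -10.837814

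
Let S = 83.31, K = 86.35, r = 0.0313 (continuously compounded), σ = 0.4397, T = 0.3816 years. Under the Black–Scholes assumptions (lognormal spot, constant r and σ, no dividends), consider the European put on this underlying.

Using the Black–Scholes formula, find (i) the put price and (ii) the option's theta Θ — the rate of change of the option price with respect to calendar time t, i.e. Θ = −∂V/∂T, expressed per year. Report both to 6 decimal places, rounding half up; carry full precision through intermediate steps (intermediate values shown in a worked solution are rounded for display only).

price = 10.151050
Θ = -10.243182

σ√T = 0.4397·√0.3816 = 0.271619
d₁ = (ln(S/K) + (r+σ²/2)T) / (σ√T) = (ln(83.31/86.35) + (0.0313+0.4397²/2)·0.3816) / 0.271619 = (-0.035840 + 0.048833) / 0.271619 = 0.047833
d₂ = d₁ − σ√T = 0.047833 − 0.271619 = -0.223786
e^{−rT} = e^{−0.0313·0.3816} = 0.988127
N(−d₁) = 0.480925,  N(−d₂) = 0.588538
Put price V = K·e^{−rT}·N(−d₂) − S·N(−d₁) = 50.216881 − 40.065831 = 10.151050
φ(d₁) = (1/√(2π))·e^{−d₁²/2} = 0.398486
Θ = −S·φ(d₁)·σ/(2√T) + r·K·e^{−rT}·N(−d₂) = −11.814971 + 1.571788 = -10.243182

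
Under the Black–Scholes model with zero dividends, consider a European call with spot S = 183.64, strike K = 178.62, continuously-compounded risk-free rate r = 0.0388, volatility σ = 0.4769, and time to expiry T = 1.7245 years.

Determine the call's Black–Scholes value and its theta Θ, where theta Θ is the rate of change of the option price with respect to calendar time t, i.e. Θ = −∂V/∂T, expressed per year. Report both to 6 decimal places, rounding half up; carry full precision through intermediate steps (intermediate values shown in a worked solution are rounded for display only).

σ√T = 0.4769·√1.7245 = 0.626266
d₁ = (ln(S/K) + (r+σ²/2)T) / (σ√T) = (ln(183.64/178.62) + (0.0388+0.4769²/2)·1.7245) / 0.626266 = (0.027717 + 0.263015) / 0.626266 = 0.464231
d₂ = d₁ − σ√T = 0.464231 − 0.626266 = -0.162036
e^{−rT} = e^{−0.0388·1.7245} = 0.935279
N(d₁) = 0.678759,  N(d₂) = 0.435639
Call price V = S·N(d₁) − K·e^{−rT}·N(d₂) = 124.647254 − 72.777625 = 51.869629
φ(d₁) = (1/√(2π))·e^{−d₁²/2} = 0.358189
Θ = −S·φ(d₁)·σ/(2√T) − r·K·e^{−rT}·N(d₂) = −11.943886 − 2.823772 = -14.767658

price = 51.869629
Θ = -14.767658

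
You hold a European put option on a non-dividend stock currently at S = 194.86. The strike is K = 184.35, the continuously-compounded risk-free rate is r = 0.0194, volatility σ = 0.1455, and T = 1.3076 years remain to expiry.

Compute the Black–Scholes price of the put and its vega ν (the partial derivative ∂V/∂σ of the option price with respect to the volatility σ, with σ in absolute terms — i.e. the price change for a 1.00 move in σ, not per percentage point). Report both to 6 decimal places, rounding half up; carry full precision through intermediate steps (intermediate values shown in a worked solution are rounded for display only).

σ√T = 0.1455·√1.3076 = 0.166380
d₁ = (ln(S/K) + (r+σ²/2)T) / (σ√T) = (ln(194.86/184.35) + (0.0194+0.1455²/2)·1.3076) / 0.166380 = (0.055445 + 0.039209) / 0.166380 = 0.568902
d₂ = d₁ − σ√T = 0.568902 − 0.166380 = 0.402522
e^{−rT} = e^{−0.0194·1.3076} = 0.974952
N(−d₁) = 0.284711,  N(−d₂) = 0.343650
Put price V = K·e^{−rT}·N(−d₂) − S·N(−d₁) = 61.764986 − 55.478845 = 6.286140
φ(d₁) = (1/√(2π))·e^{−d₁²/2} = 0.339336
ν = S·φ(d₁)·√T = 75.611981

price = 6.286140
ν = 75.611981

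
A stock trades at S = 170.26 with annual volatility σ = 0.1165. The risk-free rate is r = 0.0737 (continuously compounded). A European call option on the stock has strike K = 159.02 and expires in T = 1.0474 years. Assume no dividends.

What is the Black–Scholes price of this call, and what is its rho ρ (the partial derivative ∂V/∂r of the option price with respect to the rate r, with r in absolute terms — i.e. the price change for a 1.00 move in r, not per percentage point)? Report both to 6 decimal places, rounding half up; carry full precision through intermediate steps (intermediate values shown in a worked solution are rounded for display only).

σ√T = 0.1165·√1.0474 = 0.119229
d₁ = (ln(S/K) + (r+σ²/2)T) / (σ√T) = (ln(170.26/159.02) + (0.0737+0.1165²/2)·1.0474) / 0.119229 = (0.068297 + 0.084301) / 0.119229 = 1.279871
d₂ = d₁ − σ√T = 1.279871 − 0.119229 = 1.160642
e^{−rT} = e^{−0.0737·1.0474} = 0.925711
N(d₁) = 0.899705,  N(d₂) = 0.877106
Call price V = S·N(d₁) − K·e^{−rT}·N(d₂) = 153.183735 − 129.115773 = 24.067962
ρ = K·T·e^{−rT}·N(d₂) = 135.235861

price = 24.067962
ρ = 135.235861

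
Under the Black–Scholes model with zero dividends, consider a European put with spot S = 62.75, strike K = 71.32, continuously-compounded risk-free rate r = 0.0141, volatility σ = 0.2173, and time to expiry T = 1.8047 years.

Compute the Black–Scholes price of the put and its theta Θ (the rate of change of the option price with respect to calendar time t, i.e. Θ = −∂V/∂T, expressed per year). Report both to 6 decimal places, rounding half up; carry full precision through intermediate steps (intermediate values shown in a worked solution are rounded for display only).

σ√T = 0.2173·√1.8047 = 0.291919
d₁ = (ln(S/K) + (r+σ²/2)T) / (σ√T) = (ln(62.75/71.32) + (0.0141+0.2173²/2)·1.8047) / 0.291919 = (-0.128018 + 0.068055) / 0.291919 = -0.205412
d₂ = d₁ − σ√T = -0.205412 − 0.291919 = -0.497331
e^{−rT} = e^{−0.0141·1.8047} = 0.974875
N(−d₁) = 0.581375,  N(−d₂) = 0.690522
Put price V = K·e^{−rT}·N(−d₂) − S·N(−d₁) = 48.010668 − 36.481271 = 11.529397
φ(d₁) = (1/√(2π))·e^{−d₁²/2} = 0.390614
Θ = −S·φ(d₁)·σ/(2√T) + r·K·e^{−rT}·N(−d₂) = −1.982388 + 0.676950 = -1.305438

price = 11.529397
Θ = -1.305438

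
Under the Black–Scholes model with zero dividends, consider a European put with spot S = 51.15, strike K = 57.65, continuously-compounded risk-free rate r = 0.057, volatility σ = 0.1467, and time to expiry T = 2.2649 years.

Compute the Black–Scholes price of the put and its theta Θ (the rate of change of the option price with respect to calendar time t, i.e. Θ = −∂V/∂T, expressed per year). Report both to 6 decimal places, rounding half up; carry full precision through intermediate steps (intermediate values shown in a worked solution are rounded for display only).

price = 4.237846
Θ = 0.538787

σ√T = 0.1467·√2.2649 = 0.220777
d₁ = (ln(S/K) + (r+σ²/2)T) / (σ√T) = (ln(51.15/57.65) + (0.057+0.1467²/2)·2.2649) / 0.220777 = (-0.119628 + 0.153471) / 0.220777 = 0.153290
d₂ = d₁ − σ√T = 0.153290 − 0.220777 = -0.067488
e^{−rT} = e^{−0.057·2.2649} = 0.878887
N(−d₁) = 0.439085,  N(−d₂) = 0.526903
Put price V = K·e^{−rT}·N(−d₂) − S·N(−d₁) = 26.697041 − 22.459196 = 4.237846
φ(d₁) = (1/√(2π))·e^{−d₁²/2} = 0.394283
Θ = −S·φ(d₁)·σ/(2√T) + r·K·e^{−rT}·N(−d₂) = −0.982944 + 1.521731 = 0.538787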